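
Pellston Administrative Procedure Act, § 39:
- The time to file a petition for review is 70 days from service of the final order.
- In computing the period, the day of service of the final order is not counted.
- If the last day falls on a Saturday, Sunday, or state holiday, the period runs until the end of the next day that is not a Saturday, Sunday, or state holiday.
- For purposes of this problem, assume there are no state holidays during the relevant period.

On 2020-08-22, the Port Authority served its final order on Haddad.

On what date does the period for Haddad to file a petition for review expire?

70 days after 2020-08-22 is October 31, 2020.
October 31, 2020 is Saturday; November 1, 2020 is Sunday. The next qualifying day is November 2, 2020.

November 2, 2020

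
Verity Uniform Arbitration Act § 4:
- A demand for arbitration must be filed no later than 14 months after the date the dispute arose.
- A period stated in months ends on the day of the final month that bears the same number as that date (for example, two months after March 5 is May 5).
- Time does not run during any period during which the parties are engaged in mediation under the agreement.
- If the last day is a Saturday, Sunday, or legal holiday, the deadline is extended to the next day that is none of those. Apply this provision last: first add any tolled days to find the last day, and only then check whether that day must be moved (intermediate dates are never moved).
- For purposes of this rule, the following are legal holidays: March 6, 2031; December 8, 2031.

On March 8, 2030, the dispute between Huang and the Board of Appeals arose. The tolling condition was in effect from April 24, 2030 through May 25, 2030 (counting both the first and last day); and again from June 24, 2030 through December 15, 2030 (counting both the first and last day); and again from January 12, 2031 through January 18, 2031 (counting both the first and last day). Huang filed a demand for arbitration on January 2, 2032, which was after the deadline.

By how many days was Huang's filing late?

24 days

14 months after March 8, 2030 is May 8, 2031.
From April 24, 2030 through May 25, 2030 inclusive is 32 days; tolling adds 32 days: May 8, 2031 + 32 days = June 9, 2031.
From June 24, 2030 through December 15, 2030 inclusive is 175 days; tolling adds 175 days: June 9, 2031 + 175 days = December 1, 2031.
From January 12, 2031 through January 18, 2031 inclusive is 7 days; tolling adds 7 days: December 1, 2031 + 7 days = December 8, 2031.
December 8, 2031 is a listed holiday. The next qualifying day is December 9, 2031.
The deadline is December 9, 2031; from December 9, 2031 to January 2, 2032 is 24 days.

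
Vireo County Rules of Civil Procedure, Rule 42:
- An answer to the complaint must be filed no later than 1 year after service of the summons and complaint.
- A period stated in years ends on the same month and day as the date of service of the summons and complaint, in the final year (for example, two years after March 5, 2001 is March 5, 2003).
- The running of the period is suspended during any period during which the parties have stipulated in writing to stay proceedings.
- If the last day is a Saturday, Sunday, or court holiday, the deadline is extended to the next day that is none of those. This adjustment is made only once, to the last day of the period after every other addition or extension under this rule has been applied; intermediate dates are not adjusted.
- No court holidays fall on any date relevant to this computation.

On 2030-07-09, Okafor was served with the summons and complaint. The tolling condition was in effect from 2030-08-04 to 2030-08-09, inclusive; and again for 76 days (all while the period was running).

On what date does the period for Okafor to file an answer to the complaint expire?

1 year after 2030-07-09 is July 9, 2031.
From August 4, 2030 through August 9, 2030 inclusive is 6 days; tolling adds 6 days: July 9, 2031 + 6 days = July 15, 2031.
Tolling adds 76 days: July 15, 2031 + 76 days = September 29, 2031.
September 29, 2031 is a Monday and not a court holiday, so no extension applies.

September 29, 2031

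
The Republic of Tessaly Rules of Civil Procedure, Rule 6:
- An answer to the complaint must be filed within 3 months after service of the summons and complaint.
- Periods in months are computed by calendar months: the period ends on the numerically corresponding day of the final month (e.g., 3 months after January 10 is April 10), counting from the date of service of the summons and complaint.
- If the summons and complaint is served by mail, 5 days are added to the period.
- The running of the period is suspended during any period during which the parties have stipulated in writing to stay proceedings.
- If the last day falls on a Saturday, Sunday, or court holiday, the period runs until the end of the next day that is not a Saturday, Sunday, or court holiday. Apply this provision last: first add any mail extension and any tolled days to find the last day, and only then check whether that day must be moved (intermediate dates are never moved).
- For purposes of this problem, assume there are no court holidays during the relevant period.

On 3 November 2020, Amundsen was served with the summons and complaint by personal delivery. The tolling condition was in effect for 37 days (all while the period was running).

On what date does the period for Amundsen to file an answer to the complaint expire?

March 12, 2021

3 months after 3 November 2020 is February 3, 2021.
Service was not by mail, so no mail extension applies.
Tolling adds 37 days: February 3, 2021 + 37 days = March 12, 2021.
March 12, 2021 is a Friday and not a court holiday, so no extension applies.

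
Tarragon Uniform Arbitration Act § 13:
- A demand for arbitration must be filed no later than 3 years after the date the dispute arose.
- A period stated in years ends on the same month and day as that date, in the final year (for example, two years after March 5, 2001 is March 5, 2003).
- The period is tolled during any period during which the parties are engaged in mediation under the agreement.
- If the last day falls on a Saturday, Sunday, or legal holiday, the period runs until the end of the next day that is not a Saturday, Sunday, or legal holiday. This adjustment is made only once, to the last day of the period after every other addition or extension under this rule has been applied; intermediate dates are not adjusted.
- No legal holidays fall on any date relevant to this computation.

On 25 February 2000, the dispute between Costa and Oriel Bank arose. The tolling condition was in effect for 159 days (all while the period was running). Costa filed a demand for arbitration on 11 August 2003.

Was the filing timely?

No

3 years after 25 February 2000 is February 25, 2003.
Tolling adds 159 days: February 25, 2003 + 159 days = August 3, 2003.
August 3, 2003 is Sunday. The next qualifying day is August 4, 2003.
The deadline is August 4, 2003; the filing on August 11, 2003 is after that date.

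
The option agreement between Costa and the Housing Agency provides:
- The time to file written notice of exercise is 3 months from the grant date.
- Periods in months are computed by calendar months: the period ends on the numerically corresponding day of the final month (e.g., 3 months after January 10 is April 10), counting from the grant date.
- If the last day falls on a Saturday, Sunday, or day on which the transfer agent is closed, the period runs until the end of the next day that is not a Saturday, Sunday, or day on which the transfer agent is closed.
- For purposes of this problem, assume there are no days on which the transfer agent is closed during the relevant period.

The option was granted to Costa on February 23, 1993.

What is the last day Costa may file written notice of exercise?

3 months after February 23, 1993 is May 23, 1993.
May 23, 1993 is Sunday. The next qualifying day is May 24, 1993.

May 24, 1993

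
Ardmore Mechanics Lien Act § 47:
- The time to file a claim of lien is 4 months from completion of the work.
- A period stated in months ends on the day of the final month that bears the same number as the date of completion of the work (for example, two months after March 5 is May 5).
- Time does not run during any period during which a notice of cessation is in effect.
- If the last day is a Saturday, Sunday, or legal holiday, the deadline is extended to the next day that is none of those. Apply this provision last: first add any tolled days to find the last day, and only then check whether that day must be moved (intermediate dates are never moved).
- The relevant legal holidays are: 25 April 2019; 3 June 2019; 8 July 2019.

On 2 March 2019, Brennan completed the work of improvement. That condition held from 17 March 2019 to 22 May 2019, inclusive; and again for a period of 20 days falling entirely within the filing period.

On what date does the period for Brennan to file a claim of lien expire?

4 months after 2 March 2019 is July 2, 2019.
From March 17, 2019 through May 22, 2019 inclusive is 67 days; tolling adds 67 days: July 2, 2019 + 67 days = September 7, 2019.
Tolling adds 20 days: September 7, 2019 + 20 days = September 27, 2019.
September 27, 2019 is a Friday and not a legal holiday, so no extension applies.

September 27, 2019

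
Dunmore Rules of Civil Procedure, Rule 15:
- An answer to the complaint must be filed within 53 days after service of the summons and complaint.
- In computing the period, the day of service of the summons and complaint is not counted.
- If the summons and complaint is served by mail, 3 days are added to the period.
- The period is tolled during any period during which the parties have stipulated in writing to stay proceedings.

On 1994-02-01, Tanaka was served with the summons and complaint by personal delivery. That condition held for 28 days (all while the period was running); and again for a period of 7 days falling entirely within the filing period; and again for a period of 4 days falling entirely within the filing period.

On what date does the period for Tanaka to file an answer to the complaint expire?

May 4, 1994

53 days after 1994-02-01 is March 26, 1994.
Service was not by mail, so no mail extension applies.
Tolling adds 28 days: March 26, 1994 + 28 days = April 23, 1994.
Tolling adds 7 days: April 23, 1994 + 7 days = April 30, 1994.
Tolling adds 4 days: April 30, 1994 + 4 days = May 4, 1994.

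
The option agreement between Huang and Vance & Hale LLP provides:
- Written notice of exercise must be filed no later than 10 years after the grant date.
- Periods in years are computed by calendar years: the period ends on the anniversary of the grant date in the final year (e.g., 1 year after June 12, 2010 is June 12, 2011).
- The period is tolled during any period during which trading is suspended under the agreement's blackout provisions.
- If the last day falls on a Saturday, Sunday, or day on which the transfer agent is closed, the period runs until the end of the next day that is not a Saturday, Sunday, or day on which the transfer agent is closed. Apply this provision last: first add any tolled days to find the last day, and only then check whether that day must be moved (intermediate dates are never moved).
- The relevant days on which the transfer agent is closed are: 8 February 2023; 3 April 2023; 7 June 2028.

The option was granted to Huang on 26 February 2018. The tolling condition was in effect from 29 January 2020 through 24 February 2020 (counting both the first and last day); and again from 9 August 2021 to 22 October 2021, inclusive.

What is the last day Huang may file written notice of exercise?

June 8, 2028

10 years after 26 February 2018 is February 26, 2028.
From January 29, 2020 through February 24, 2020 inclusive is 27 days; tolling adds 27 days: February 26, 2028 + 27 days = March 24, 2028.
From August 9, 2021 through October 22, 2021 inclusive is 75 days; tolling adds 75 days: March 24, 2028 + 75 days = June 7, 2028.
June 7, 2028 is a listed holiday. The next qualifying day is June 8, 2028.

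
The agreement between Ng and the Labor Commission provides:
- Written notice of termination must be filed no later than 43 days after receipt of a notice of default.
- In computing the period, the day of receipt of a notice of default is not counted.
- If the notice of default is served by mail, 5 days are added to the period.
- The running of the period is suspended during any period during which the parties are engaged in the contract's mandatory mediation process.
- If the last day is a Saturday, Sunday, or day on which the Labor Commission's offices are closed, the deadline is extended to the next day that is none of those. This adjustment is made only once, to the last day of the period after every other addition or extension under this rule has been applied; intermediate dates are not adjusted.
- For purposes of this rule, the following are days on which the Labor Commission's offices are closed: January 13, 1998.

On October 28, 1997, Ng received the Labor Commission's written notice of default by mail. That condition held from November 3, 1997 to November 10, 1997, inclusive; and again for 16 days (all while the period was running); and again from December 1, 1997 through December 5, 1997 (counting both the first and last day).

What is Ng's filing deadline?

43 days after October 28, 1997 is December 10, 1997.
Service was by mail, adding 5 days: December 10, 1997 + 5 days = December 15, 1997.
From November 3, 1997 through November 10, 1997 inclusive is 8 days; tolling adds 8 days: December 15, 1997 + 8 days = December 23, 1997.
Tolling adds 16 days: December 23, 1997 + 16 days = January 8, 1998.
From December 1, 1997 through December 5, 1997 inclusive is 5 days; tolling adds 5 days: January 8, 1998 + 5 days = January 13, 1998.
January 13, 1998 is a listed holiday. The next qualifying day is January 14, 1998.

January 14, 1998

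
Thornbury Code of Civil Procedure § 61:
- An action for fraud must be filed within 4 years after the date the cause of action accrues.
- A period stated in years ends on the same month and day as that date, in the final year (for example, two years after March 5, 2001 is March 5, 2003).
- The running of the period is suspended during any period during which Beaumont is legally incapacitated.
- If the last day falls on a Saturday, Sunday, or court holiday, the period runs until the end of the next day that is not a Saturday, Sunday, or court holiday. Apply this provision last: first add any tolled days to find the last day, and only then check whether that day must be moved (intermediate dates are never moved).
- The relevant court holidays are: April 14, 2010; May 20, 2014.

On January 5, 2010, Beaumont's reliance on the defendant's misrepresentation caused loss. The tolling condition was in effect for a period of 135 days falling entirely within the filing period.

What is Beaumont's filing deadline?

May 21, 2014

4 years after January 5, 2010 is January 5, 2014.
Tolling adds 135 days: January 5, 2014 + 135 days = May 20, 2014.
May 20, 2014 is a listed holiday. The next qualifying day is May 21, 2014.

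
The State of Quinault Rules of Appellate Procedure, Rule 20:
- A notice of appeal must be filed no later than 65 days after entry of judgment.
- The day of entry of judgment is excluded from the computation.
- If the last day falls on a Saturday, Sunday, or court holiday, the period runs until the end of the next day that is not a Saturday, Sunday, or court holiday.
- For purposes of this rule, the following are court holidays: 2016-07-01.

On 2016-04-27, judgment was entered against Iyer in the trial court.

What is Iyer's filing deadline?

July 4, 2016

65 days after 2016-04-27 is July 1, 2016.
July 1, 2016 is a listed holiday; July 2, 2016 is Saturday; July 3, 2016 is Sunday. The next qualifying day is July 4, 2016.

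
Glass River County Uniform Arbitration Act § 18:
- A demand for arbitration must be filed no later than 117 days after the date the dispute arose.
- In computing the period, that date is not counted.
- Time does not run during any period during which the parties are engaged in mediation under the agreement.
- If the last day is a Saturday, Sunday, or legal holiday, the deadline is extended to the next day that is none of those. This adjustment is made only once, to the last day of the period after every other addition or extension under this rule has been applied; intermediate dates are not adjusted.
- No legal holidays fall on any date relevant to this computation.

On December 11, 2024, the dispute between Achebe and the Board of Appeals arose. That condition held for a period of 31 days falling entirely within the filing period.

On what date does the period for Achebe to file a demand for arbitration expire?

117 days after December 11, 2024 is April 7, 2025.
Tolling adds 31 days: April 7, 2025 + 31 days = May 8, 2025.
May 8, 2025 is a Thursday and not a legal holiday, so no extension applies.

May 8, 2025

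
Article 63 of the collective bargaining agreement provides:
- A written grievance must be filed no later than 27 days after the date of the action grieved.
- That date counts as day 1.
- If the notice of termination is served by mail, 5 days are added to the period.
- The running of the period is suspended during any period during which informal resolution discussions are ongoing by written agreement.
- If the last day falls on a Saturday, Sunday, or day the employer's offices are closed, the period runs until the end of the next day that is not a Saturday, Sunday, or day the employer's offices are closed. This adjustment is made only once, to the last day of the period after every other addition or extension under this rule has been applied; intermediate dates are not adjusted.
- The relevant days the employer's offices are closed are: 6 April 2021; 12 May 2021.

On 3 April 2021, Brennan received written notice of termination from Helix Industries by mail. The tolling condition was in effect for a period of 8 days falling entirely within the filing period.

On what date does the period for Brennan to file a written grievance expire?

Counting 3 April 2021 as day 1, day 27 is April 29, 2021.
Service was by mail, adding 5 days: April 29, 2021 + 5 days = May 4, 2021.
Tolling adds 8 days: May 4, 2021 + 8 days = May 12, 2021.
May 12, 2021 is a listed holiday. The next qualifying day is May 13, 2021.

May 13, 2021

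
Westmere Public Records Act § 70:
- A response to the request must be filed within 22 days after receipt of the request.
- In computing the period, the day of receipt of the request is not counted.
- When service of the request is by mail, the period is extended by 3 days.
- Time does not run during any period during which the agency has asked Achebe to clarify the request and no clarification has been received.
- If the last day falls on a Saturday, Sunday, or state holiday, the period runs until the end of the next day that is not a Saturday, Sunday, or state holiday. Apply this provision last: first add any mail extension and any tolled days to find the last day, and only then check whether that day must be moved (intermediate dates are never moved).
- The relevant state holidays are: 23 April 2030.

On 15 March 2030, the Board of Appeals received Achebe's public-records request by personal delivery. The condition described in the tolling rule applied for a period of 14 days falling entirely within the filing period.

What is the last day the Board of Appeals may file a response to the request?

April 22, 2030

22 days after 15 March 2030 is April 6, 2030.
Service was not by mail, so no mail extension applies.
Tolling adds 14 days: April 6, 2030 + 14 days = April 20, 2030.
April 20, 2030 is Saturday; April 21, 2030 is Sunday. The next qualifying day is April 22, 2030.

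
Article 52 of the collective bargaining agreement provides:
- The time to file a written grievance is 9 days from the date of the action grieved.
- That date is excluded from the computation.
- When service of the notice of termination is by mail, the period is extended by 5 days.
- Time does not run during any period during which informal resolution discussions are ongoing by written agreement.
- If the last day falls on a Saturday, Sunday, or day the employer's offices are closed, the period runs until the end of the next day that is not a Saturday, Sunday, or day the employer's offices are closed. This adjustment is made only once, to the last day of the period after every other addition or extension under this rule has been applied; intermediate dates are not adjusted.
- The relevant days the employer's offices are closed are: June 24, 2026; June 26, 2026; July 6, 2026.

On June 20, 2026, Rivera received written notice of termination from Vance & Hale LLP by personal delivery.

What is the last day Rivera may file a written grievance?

9 days after June 20, 2026 is June 29, 2026.
Service was not by mail, so no mail extension applies.
June 29, 2026 is a Monday and not a day the employer's offices are closed, so no extension applies.

June 29, 2026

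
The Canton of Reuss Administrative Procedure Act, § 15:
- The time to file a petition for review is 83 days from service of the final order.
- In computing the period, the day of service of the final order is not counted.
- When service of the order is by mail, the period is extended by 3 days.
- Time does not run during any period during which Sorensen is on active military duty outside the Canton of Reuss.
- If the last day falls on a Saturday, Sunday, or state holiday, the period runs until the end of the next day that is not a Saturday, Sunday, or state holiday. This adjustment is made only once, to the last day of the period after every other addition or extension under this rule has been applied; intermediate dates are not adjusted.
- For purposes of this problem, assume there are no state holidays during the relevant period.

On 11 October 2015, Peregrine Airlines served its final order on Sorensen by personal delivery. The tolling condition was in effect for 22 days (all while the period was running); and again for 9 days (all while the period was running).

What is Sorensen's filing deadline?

February 2, 2016

83 days after 11 October 2015 is January 2, 2016.
Service was not by mail, so no mail extension applies.
Tolling adds 22 days: January 2, 2016 + 22 days = January 24, 2016.
Tolling adds 9 days: January 24, 2016 + 9 days = February 2, 2016.
February 2, 2016 is a Tuesday and not a state holiday, so no extension applies.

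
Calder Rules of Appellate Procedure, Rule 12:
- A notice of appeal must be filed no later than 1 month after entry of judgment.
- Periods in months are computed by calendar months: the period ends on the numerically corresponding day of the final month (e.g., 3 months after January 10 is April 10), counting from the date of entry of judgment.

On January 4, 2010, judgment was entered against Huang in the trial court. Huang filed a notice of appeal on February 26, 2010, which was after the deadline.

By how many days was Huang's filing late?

22 days

1 month after January 4, 2010 is February 4, 2010.
The deadline is February 4, 2010; from February 4, 2010 to February 26, 2010 is 22 days.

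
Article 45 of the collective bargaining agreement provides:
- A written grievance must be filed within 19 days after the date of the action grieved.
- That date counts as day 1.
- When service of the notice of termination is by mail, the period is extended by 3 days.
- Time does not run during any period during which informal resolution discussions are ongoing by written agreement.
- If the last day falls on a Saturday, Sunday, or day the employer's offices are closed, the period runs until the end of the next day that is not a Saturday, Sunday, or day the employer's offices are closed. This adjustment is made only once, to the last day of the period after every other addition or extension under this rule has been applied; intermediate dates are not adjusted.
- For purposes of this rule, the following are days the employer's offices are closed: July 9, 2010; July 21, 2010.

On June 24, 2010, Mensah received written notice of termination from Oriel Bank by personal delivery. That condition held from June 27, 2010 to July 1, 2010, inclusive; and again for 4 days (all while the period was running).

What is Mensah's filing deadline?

July 22, 2010

Counting June 24, 2010 as day 1, day 19 is July 12, 2010.
Service was not by mail, so no mail extension applies.
From June 27, 2010 through July 1, 2010 inclusive is 5 days; tolling adds 5 days: July 12, 2010 + 5 days = July 17, 2010.
Tolling adds 4 days: July 17, 2010 + 4 days = July 21, 2010.
July 21, 2010 is a listed holiday. The next qualifying day is July 22, 2010.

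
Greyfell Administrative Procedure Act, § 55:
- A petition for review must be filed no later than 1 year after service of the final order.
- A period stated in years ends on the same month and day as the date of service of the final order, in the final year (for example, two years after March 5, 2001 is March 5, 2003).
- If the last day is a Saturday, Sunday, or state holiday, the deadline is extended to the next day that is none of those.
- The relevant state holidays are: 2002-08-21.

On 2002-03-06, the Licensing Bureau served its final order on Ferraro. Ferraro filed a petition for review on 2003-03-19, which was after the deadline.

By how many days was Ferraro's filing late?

1 year after 2002-03-06 is March 6, 2003.
March 6, 2003 is a Thursday and not a state holiday, so no extension applies.
The deadline is March 6, 2003; from March 6, 2003 to March 19, 2003 is 13 days.

13 days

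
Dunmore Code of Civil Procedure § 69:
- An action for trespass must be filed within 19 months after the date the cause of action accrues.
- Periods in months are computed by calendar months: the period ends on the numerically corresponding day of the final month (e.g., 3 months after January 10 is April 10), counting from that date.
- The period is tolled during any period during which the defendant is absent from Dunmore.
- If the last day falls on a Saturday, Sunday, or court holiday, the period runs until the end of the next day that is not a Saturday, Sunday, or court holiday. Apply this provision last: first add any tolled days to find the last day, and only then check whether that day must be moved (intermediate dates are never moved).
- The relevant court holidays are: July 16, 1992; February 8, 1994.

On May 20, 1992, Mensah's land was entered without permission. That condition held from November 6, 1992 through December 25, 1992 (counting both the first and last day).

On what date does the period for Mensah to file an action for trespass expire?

February 9, 1994

19 months after May 20, 1992 is December 20, 1993.
From November 6, 1992 through December 25, 1992 inclusive is 50 days; tolling adds 50 days: December 20, 1993 + 50 days = February 8, 1994.
February 8, 1994 is a listed holiday. The next qualifying day is February 9, 1994.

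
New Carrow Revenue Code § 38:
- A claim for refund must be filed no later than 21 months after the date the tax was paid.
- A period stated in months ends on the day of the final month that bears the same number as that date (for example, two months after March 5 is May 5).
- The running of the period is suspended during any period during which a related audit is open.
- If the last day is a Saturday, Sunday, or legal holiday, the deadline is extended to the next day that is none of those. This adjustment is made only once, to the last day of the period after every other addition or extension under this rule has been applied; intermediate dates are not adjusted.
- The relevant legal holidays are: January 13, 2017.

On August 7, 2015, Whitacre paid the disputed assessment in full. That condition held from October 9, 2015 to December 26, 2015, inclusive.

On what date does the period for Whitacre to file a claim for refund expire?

July 25, 2017

21 months after August 7, 2015 is May 7, 2017.
From October 9, 2015 through December 26, 2015 inclusive is 79 days; tolling adds 79 days: May 7, 2017 + 79 days = July 25, 2017.
July 25, 2017 is a Tuesday and not a legal holiday, so no extension applies.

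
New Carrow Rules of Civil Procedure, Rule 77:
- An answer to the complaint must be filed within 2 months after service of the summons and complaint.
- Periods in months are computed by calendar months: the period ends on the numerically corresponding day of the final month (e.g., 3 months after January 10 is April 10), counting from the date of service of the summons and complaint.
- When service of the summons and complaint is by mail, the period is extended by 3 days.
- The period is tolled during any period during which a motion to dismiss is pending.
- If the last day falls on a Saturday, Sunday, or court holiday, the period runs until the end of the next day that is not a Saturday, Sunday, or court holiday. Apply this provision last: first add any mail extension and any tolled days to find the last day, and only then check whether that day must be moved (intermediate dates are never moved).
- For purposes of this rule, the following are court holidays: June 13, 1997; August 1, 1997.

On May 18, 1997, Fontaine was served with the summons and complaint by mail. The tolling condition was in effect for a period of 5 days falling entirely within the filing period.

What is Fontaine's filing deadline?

July 28, 1997

2 months after May 18, 1997 is July 18, 1997.
Service was by mail, adding 3 days: July 18, 1997 + 3 days = July 21, 1997.
Tolling adds 5 days: July 21, 1997 + 5 days = July 26, 1997.
July 26, 1997 is Saturday; July 27, 1997 is Sunday. The next qualifying day is July 28, 1997.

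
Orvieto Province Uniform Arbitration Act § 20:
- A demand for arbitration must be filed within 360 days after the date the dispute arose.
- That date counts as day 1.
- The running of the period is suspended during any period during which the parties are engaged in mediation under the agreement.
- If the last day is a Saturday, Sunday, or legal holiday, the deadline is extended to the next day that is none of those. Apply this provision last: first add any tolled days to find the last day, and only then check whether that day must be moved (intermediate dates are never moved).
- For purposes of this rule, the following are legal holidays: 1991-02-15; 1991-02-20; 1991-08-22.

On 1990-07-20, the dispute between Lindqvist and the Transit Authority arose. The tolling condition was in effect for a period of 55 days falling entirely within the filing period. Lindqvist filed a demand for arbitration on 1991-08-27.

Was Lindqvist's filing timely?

Counting 1990-07-20 as day 1, day 360 is July 14, 1991.
Tolling adds 55 days: July 14, 1991 + 55 days = September 7, 1991.
September 7, 1991 is Saturday; September 8, 1991 is Sunday. The next qualifying day is September 9, 1991.
The deadline is September 9, 1991; the filing on August 27, 1991 is on or before that date.

Yes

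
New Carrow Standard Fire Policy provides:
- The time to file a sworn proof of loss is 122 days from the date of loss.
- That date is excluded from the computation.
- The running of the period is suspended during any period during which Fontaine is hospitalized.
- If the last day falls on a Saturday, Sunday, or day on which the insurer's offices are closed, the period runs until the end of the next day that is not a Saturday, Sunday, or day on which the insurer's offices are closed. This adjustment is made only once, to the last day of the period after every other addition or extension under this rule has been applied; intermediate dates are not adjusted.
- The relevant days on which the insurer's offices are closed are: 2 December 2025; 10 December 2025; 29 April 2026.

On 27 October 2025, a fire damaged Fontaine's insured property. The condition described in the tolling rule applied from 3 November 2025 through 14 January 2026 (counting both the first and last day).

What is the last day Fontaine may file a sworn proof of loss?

122 days after 27 October 2025 is February 26, 2026.
From November 3, 2025 through January 14, 2026 inclusive is 73 days; tolling adds 73 days: February 26, 2026 + 73 days = May 10, 2026.
May 10, 2026 is Sunday. The next qualifying day is May 11, 2026.

May 11, 2026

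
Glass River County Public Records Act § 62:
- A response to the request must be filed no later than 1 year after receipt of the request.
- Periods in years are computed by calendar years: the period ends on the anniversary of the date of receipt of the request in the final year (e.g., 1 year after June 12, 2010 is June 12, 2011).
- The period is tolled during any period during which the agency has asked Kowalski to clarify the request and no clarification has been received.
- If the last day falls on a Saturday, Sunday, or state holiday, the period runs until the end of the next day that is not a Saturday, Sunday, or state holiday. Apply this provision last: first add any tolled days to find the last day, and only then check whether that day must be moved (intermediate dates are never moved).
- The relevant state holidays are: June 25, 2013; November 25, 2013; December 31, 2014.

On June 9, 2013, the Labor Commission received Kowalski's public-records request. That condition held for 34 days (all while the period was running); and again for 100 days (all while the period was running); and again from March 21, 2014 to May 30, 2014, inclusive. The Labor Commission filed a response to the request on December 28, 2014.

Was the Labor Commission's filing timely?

Yes

1 year after June 9, 2013 is June 9, 2014.
Tolling adds 34 days: June 9, 2014 + 34 days = July 13, 2014.
Tolling adds 100 days: July 13, 2014 + 100 days = October 21, 2014.
From March 21, 2014 through May 30, 2014 inclusive is 71 days; tolling adds 71 days: October 21, 2014 + 71 days = December 31, 2014.
December 31, 2014 is a listed holiday. The next qualifying day is January 1, 2015.
The deadline is January 1, 2015; the filing on December 28, 2014 is on or before that date.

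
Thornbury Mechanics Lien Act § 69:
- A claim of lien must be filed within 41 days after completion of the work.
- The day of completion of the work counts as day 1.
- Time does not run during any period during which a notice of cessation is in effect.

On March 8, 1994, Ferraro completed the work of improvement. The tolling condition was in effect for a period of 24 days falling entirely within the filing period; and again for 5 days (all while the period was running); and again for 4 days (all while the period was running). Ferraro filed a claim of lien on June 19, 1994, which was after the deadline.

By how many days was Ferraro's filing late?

30 days

Counting March 8, 1994 as day 1, day 41 is April 17, 1994.
Tolling adds 24 days: April 17, 1994 + 24 days = May 11, 1994.
Tolling adds 5 days: May 11, 1994 + 5 days = May 16, 1994.
Tolling adds 4 days: May 16, 1994 + 4 days = May 20, 1994.
The deadline is May 20, 1994; from May 20, 1994 to June 19, 1994 is 30 days.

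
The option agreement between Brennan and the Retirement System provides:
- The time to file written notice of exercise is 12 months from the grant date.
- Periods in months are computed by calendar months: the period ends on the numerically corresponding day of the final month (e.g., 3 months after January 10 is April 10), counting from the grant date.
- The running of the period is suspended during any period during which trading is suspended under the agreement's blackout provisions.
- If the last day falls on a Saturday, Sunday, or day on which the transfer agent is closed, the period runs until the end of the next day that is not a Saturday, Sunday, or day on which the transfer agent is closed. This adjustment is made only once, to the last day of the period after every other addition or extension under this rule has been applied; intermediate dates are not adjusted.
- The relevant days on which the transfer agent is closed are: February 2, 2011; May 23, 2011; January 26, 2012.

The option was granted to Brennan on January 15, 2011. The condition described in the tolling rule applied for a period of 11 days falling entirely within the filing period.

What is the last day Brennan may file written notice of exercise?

January 27, 2012

12 months after January 15, 2011 is January 15, 2012.
Tolling adds 11 days: January 15, 2012 + 11 days = January 26, 2012.
January 26, 2012 is a listed holiday. The next qualifying day is January 27, 2012.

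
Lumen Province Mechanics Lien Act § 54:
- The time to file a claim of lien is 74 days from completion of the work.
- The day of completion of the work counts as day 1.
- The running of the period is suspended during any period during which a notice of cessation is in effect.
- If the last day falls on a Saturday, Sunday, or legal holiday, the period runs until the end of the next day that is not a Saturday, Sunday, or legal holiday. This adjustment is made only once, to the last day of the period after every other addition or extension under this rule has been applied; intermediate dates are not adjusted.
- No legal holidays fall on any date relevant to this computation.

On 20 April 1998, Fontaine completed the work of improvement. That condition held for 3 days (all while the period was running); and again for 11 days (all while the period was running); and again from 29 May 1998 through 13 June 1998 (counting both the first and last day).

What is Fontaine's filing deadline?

Counting 20 April 1998 as day 1, day 74 is July 2, 1998.
Tolling adds 3 days: July 2, 1998 + 3 days = July 5, 1998.
Tolling adds 11 days: July 5, 1998 + 11 days = July 16, 1998.
From May 29, 1998 through June 13, 1998 inclusive is 16 days; tolling adds 16 days: July 16, 1998 + 16 days = August 1, 1998.
August 1, 1998 is Saturday; August 2, 1998 is Sunday. The next qualifying day is August 3, 1998.

August 3, 1998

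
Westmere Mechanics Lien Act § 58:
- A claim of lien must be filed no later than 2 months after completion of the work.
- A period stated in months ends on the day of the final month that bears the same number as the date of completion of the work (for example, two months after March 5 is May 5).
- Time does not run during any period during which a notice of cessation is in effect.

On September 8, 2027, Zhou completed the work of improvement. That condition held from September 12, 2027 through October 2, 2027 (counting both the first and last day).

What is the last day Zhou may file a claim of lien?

2 months after September 8, 2027 is November 8, 2027.
From September 12, 2027 through October 2, 2027 inclusive is 21 days; tolling adds 21 days: November 8, 2027 + 21 days = November 29, 2027.

November 29, 2027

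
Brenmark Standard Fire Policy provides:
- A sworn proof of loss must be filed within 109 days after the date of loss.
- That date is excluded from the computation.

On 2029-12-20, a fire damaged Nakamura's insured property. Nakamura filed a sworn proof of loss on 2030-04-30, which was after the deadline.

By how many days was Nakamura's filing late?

22 days

109 days after 2029-12-20 is April 8, 2030.
The deadline is April 8, 2030; from April 8, 2030 to April 30, 2030 is 22 days.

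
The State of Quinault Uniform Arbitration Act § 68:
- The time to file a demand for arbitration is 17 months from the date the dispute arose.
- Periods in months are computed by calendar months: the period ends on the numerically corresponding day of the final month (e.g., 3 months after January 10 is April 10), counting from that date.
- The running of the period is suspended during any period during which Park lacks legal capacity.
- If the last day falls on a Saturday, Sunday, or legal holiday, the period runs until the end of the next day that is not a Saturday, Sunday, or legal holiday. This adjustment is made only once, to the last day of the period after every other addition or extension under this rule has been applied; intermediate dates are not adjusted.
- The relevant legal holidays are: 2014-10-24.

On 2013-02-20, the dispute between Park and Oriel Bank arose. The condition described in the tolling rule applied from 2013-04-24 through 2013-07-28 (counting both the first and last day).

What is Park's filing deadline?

October 27, 2014

17 months after 2013-02-20 is July 20, 2014.
From April 24, 2013 through July 28, 2013 inclusive is 96 days; tolling adds 96 days: July 20, 2014 + 96 days = October 24, 2014.
October 24, 2014 is a listed holiday; October 25, 2014 is Saturday; October 26, 2014 is Sunday. The next qualifying day is October 27, 2014.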